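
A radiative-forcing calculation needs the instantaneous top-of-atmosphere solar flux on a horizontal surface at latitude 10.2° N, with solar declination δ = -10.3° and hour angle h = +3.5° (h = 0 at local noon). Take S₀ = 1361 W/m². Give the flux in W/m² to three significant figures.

1.27e+03 W/m²

cos θ_z = sin φ sin δ + cos φ cos δ cos h = -0.031663 + 0.966529 = 0.934866.
Flux = S₀ · cos θ_z = 1361 × 0.934866 = 1272 W/m².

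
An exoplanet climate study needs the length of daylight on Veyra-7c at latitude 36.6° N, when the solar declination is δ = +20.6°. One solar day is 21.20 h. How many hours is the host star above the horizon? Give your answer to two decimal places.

12.51 h

cos h₀ = −tan ϕ · tan δ = −tan(+36.6°) × tan(+20.600°) = -0.2791, so h₀ = 1.8537 rad = 106.21°.
Daylight = 2h₀/(2π) × 21.20 h = (1.8537/π) × 21.20 = 12.51 h.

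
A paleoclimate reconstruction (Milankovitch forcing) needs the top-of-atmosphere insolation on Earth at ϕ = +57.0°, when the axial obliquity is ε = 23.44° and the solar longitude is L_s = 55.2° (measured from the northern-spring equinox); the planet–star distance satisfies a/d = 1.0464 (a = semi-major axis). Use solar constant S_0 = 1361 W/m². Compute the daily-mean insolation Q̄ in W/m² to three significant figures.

Solar declination: sin δ = sin ε · sin L_s = sin 23.44° × sin 55.2° = 0.32664, so δ = +19.065°.
cos h₀ = −tan(+57.0°) tan(+19.065°) = -0.5322, h₀ = 2.1320 rad.
Bracket: h₀ sin ϕ sin δ + cos ϕ cos δ sin h₀ = 2.1320×0.83867×0.32664 + 0.54464×0.94515×0.84663 = 0.584047 + 0.435817 = 1.019864.
Inverse-square distance factor (a/d)² = 1.0464² = 1.094953.
Q̄ = (S_0/π) × 1.094953 × [bracket] = (1361/π) × 1.094953 × 1.019864 = 483.8 W/m².

Q̄ ≈ 484 W/m²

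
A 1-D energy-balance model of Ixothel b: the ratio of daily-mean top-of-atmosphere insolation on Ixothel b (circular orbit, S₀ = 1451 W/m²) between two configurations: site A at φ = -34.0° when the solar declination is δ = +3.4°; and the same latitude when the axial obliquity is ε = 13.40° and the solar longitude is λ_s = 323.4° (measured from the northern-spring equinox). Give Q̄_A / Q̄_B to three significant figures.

— Configuration A (φ=-34.0°):
cos H₀ = −tan(-34.0°) tan(+3.400°) = 0.0401, H₀ = 1.5307 rad.
Bracket: H₀ sin φ sin δ + cos φ cos δ sin H₀ = 1.5307×-0.55919×0.05931 + 0.82904×0.99824×0.99920 = -0.050767 + 0.826919 = 0.776152.
Q̄ = (S₀/π) × [bracket] = (1451/π) × 0.776152 = 358.48 W/m².
— Configuration B (φ=-34.0°):
Solar declination: sin δ = sin ε · sin λ_s = sin 13.40° × sin 323.4° = -0.13817, so δ = -7.942°.
cos H₀ = −tan(-34.0°) tan(-7.942°) = -0.0941, H₀ = 1.6650 rad.
Bracket: H₀ sin φ sin δ + cos φ cos δ sin H₀ = 1.6650×-0.55919×-0.13817 + 0.82904×0.99041×0.99556 = 0.128643 + 0.817444 = 0.946087.
Q̄ = (S₀/π) × [bracket] = (1451/π) × 0.946087 = 436.97 W/m².
Ratio Q̄_A / Q̄_B = 358.48 / 436.97 = 0.8204.

Q̄_A / Q̄_B ≈ 0.820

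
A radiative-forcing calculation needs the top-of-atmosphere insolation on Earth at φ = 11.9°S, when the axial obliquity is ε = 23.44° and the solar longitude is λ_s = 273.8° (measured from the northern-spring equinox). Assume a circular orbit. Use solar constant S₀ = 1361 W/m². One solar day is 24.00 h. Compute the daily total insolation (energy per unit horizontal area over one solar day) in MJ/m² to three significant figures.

Solar declination: sin δ = sin ε · sin λ_s = sin 23.44° × sin 273.8° = -0.39691, so δ = -23.385°.
cos H₀ = −tan(-11.9°) tan(-23.385°) = -0.0911, H₀ = 1.6621 rad.
Bracket: H₀ sin φ sin δ + cos φ cos δ sin H₀ = 1.6621×-0.20620×-0.39691 + 0.97851×0.91786×0.99584 = 0.136031 + 0.894399 = 1.030430.
Q̄ = (S₀/π) × [bracket] = (1361/π) × 1.030430 = 446.40 W/m².
Daily total = Q̄ × 24.00 h × 3600 s/h = 446.40 × 24.00 × 3600 / 10⁶ = 38.57 MJ/m².

38.6 MJ/m²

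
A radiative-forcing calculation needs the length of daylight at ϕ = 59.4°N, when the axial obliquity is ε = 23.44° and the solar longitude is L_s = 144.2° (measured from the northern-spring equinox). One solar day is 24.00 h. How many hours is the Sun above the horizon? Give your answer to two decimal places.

15.18 h

Solar declination: sin δ = sin ε · sin L_s = sin 23.44° × sin 144.2° = 0.23269, so δ = +13.455°.
cos h₀ = −tan ϕ · tan δ = −tan(+59.4°) × tan(+13.455°) = -0.4046, so h₀ = 1.9873 rad = 113.86°.
Daylight = 2h₀/(2π) × 24.00 h = (1.9873/π) × 24.00 = 15.18 h.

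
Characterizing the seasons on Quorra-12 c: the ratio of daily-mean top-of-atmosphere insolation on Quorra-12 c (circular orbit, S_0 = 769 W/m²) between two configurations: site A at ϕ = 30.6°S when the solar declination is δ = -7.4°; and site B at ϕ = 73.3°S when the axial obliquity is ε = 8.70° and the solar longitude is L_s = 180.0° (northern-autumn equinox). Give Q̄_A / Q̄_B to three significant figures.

Q̄_A / Q̄_B ≈ 3.34

— Configuration A (ϕ=-30.6°):
cos h₀ = −tan(-30.6°) tan(-7.400°) = -0.0768, h₀ = 1.6477 rad.
Bracket: h₀ sin ϕ sin δ + cos ϕ cos δ sin h₀ = 1.6477×-0.50904×-0.12880 + 0.86074×0.99167×0.99705 = 0.108030 + 0.851052 = 0.959082.
Q̄ = (S_0/π) × [bracket] = (769/π) × 0.959082 = 234.76 W/m².
— Configuration B (ϕ=-73.3°):
Solar declination: sin δ = sin ε · sin L_s = sin 8.70° × sin 180.0° = 0.00000, so δ = +0.000°.
cos h₀ = −tan(-73.3°) tan(+0.000°) = 0.0000, h₀ = 1.5708 rad.
Bracket: h₀ sin ϕ sin δ + cos ϕ cos δ sin h₀ = 1.5708×-0.95782×0.00000 + 0.28736×1.00000×1.00000 = -0.000000 + 0.287360 = 0.287360.
Q̄ = (S_0/π) × [bracket] = (769/π) × 0.287360 = 70.340 W/m².
Ratio Q̄_A / Q̄_B = 234.76 / 70.340 = 3.338.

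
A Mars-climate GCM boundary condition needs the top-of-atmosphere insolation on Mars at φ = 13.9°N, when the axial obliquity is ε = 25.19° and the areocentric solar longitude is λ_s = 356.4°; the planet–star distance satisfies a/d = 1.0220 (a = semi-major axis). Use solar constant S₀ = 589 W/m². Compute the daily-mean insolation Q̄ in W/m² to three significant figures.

Q̄ ≈ 188 W/m²

sin δ = sin 25.19° × sin 356.4° = -0.02672, so δ = -1.531°.
cos H₀ = −tan(+13.9°) tan(-1.531°) = 0.0066, H₀ = 1.5642 rad.
Bracket: H₀ sin φ sin δ + cos φ cos δ sin H₀ = 1.5642×0.24023×-0.02672 + 0.97072×0.99964×0.99998 = -0.010041 + 0.970351 = 0.960310.
Inverse-square distance factor (a/d)² = 1.0220² = 1.044484.
Q̄ = (S₀/π) × 1.044484 × [bracket] = (589/π) × 1.044484 × 0.960310 = 188.1 W/m².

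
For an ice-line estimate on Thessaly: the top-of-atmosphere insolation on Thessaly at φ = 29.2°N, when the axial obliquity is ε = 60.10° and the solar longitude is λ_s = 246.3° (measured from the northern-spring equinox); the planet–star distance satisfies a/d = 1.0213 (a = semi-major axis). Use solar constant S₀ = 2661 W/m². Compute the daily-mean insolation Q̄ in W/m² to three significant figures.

Q̄ ≈ 63.1 W/m²

Solar declination: sin δ = sin ε · sin λ_s = sin 60.10° × sin 246.3° = -0.79378, so δ = -52.541°.
cos H₀ = −tan(+29.2°) tan(-52.541°) = 0.7294, H₀ = 0.7533 rad.
Bracket: H₀ sin φ sin δ + cos φ cos δ sin H₀ = 0.7533×0.48786×-0.79378 + 0.87292×0.60820×0.68407 = -0.291718 + 0.363180 = 0.071462.
Inverse-square distance factor (a/d)² = 1.0213² = 1.043054.
Q̄ = (S₀/π) × 1.043054 × [bracket] = (2661/π) × 1.043054 × 0.071462 = 63.14 W/m².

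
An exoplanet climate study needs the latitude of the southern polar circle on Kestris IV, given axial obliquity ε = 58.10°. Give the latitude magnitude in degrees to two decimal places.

The polar circle is the lowest latitude that experiences at least one full rotation of continuous darkness at the northern-summer solstice; it lies at |φ| = 90° − ε = 90° − 58.10° = 31.90°.

31.90°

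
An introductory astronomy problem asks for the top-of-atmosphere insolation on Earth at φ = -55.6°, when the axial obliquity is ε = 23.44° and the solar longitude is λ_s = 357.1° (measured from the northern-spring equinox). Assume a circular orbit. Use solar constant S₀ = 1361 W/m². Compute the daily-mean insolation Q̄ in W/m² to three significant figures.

Solar declination: sin δ = sin ε · sin λ_s = sin 23.44° × sin 357.1° = -0.02013, so δ = -1.153°.
cos H₀ = −tan(-55.6°) tan(-1.153°) = -0.0294, H₀ = 1.6002 rad.
Bracket: H₀ sin φ sin δ + cos φ cos δ sin H₀ = 1.6002×-0.82511×-0.02013 + 0.56497×0.99980×0.99957 = 0.026578 + 0.564614 = 0.591192.
Q̄ = (S₀/π) × [bracket] = (1361/π) × 0.591192 = 256.1 W/m².

Q̄ ≈ 256 W/m²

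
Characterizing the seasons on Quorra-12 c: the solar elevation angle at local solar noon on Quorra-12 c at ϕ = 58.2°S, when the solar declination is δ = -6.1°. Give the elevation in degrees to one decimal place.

At local noon the hour angle is zero, so the zenith angle equals |ϕ − δ| = |-58.2° − (-6.100°)| = 52.100°.
Elevation = 90° − 52.100° = 37.9°.

37.9°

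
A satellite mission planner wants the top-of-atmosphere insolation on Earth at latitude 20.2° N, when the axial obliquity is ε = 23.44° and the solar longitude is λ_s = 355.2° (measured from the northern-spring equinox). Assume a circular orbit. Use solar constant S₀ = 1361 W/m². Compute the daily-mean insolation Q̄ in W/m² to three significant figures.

Q̄ ≈ 399 W/m²

Solar declination: sin δ = sin ε · sin λ_s = sin 23.44° × sin 355.2° = -0.03329, so δ = -1.908°.
cos H₀ = −tan(+20.2°) tan(-1.908°) = 0.0123, H₀ = 1.5585 rad.
Bracket: H₀ sin φ sin δ + cos φ cos δ sin H₀ = 1.5585×0.34530×-0.03329 + 0.93849×0.99945×0.99992 = -0.017915 + 0.937899 = 0.919984.
Q̄ = (S₀/π) × [bracket] = (1361/π) × 0.919984 = 398.6 W/m².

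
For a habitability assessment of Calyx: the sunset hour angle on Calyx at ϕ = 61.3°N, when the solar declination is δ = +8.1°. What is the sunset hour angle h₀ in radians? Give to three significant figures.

cos h₀ = −tan ϕ · tan δ = −tan(+61.3°) × tan(+8.100°) = -0.2600, so h₀ = 1.8338 rad = 105.07°.

h₀ = 1.83 rad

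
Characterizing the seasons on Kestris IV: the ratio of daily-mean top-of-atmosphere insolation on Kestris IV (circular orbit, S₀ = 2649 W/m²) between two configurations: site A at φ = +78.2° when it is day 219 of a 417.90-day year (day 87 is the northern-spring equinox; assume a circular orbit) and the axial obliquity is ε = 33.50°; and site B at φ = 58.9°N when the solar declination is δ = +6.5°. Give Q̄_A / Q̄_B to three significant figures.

Q̄_A / Q̄_B ≈ 2.30

— Configuration A (φ=+78.2°):
Solar longitude: λ_s = 360° × (219 − 87)/417.90 = 113.711°.
sin δ = sin 33.50° × sin 113.711° = 0.50534, so δ = +30.354°.
cos H₀ = −tan(+78.2°) tan(+30.354°) = -2.8032 ≤ −1 ⇒ polar day, H₀ = π.
Bracket: H₀ sin φ sin δ + cos φ cos δ sin H₀ = 3.1416×0.97887×0.50534 + 0.20450×0.86292×0.00000 = 1.554031 + 0.000000 = 1.554031.
Q̄ = (S₀/π) × [bracket] = (2649/π) × 1.554031 = 1310.4 W/m².
— Configuration B (φ=+58.9°):
cos H₀ = −tan(+58.9°) tan(+6.500°) = -0.1889, H₀ = 1.7608 rad.
Bracket: H₀ sin φ sin δ + cos φ cos δ sin H₀ = 1.7608×0.85627×0.11320 + 0.51653×0.99357×0.98200 = 0.170674 + 0.503971 = 0.674645.
Q̄ = (S₀/π) × [bracket] = (2649/π) × 0.674645 = 568.86 W/m².
Ratio Q̄_A / Q̄_B = 1310.4 / 568.86 = 2.304.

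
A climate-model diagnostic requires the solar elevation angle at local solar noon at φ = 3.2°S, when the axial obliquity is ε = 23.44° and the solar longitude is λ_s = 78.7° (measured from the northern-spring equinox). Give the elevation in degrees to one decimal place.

Solar declination: sin δ = sin ε · sin λ_s = sin 23.44° × sin 78.7° = 0.39008, so δ = +22.959°.
At local noon the hour angle is zero, so the zenith angle equals |φ − δ| = |-3.2° − (+22.959°)| = 26.159°.
Elevation = 90° − 26.159° = 63.8°.

63.8°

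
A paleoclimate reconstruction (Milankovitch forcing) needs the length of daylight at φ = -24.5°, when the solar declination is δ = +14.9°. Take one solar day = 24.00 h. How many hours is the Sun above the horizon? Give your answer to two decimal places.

11.07 h

cos H₀ = −tan φ · tan δ = −tan(-24.5°) × tan(+14.900°) = 0.1213, so H₀ = 1.4492 rad = 83.04°.
Daylight = 2H₀/(2π) × 24.00 h = (1.4492/π) × 24.00 = 11.07 h.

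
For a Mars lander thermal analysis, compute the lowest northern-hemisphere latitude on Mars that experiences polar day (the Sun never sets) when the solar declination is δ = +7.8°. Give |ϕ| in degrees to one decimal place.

Polar day requires cos h₀ = −tan ϕ tan δ ≤ −1, i.e. tan ϕ tan δ ≥ 1.
The boundary is |tan ϕ| · |tan δ| = 1, so |ϕ| = 90° − |δ| = 90° − 7.8° = 82.2° in the northern hemisphere.

|ϕ| = 82.2°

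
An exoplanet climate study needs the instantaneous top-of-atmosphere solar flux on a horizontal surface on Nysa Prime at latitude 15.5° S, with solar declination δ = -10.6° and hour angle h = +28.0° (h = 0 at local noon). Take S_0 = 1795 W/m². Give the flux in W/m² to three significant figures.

1.59e+03 W/m²

cos θ_z = sin ϕ sin δ + cos ϕ cos δ cos h = 0.049159 + 0.836316 = 0.885475.
Flux = S_0 · cos θ_z = 1795 × 0.885475 = 1589 W/m².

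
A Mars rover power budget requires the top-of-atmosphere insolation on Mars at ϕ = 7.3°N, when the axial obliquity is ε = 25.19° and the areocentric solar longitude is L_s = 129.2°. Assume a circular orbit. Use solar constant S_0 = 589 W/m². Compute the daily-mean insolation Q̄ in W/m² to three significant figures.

Q̄ ≈ 188 W/m²

sin δ = sin 25.19° × sin 129.2° = 0.32983, so δ = +19.259°.
cos h₀ = −tan(+7.3°) tan(+19.259°) = -0.0448, h₀ = 1.6156 rad.
Bracket: h₀ sin ϕ sin δ + cos ϕ cos δ sin h₀ = 1.6156×0.12706×0.32983 + 0.99189×0.94404×0.99900 = 0.067707 + 0.935447 = 1.003154.
Q̄ = (S_0/π) × [bracket] = (589/π) × 1.003154 = 188.1 W/m².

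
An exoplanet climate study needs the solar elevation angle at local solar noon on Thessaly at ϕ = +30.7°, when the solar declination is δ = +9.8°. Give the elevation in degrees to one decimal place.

69.1°

At local noon the hour angle is zero, so the zenith angle equals |ϕ − δ| = |+30.7° − (+9.800°)| = 20.900°.
Elevation = 90° − 20.900° = 69.1°.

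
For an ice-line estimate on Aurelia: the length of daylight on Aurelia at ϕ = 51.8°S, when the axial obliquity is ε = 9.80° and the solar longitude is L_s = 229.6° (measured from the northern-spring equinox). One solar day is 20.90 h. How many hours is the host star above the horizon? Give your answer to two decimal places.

Solar declination: sin δ = sin ε · sin L_s = sin 9.80° × sin 229.6° = -0.12962, so δ = -7.448°.
cos h₀ = −tan ϕ · tan δ = −tan(-51.8°) × tan(-7.448°) = -0.1661, so h₀ = 1.7377 rad = 99.56°.
Daylight = 2h₀/(2π) × 20.90 h = (1.7377/π) × 20.90 = 11.56 h.

11.56 h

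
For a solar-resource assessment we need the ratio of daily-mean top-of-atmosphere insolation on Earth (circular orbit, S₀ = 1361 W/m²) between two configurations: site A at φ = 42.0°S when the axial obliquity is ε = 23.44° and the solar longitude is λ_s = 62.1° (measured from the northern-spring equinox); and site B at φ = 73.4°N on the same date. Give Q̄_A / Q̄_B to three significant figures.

Q̄_A / Q̄_B ≈ 0.346

— Configuration A (φ=-42.0°):
Solar declination: sin δ = sin ε · sin λ_s = sin 23.44° × sin 62.1° = 0.35155, so δ = +20.582°.
cos H₀ = −tan(-42.0°) tan(+20.582°) = 0.3381, H₀ = 1.2259 rad.
Bracket: H₀ sin φ sin δ + cos φ cos δ sin H₀ = 1.2259×-0.66913×0.35155 + 0.74314×0.93617×0.94110 = -0.288372 + 0.654728 = 0.366356.
Q̄ = (S₀/π) × [bracket] = (1361/π) × 0.366356 = 158.71 W/m².
— Configuration B (φ=+73.4°):
cos H₀ = −tan(+73.4°) tan(+20.582°) = -1.2597 ≤ −1 ⇒ polar day, H₀ = π.
Bracket: H₀ sin φ sin δ + cos φ cos δ sin H₀ = 3.1416×0.95832×0.35155 + 0.28569×0.93617×0.00000 = 1.058397 + 0.000000 = 1.058397.
Q̄ = (S₀/π) × [bracket] = (1361/π) × 1.058397 = 458.52 W/m².
Ratio Q̄_A / Q̄_B = 158.71 / 458.52 = 0.3461.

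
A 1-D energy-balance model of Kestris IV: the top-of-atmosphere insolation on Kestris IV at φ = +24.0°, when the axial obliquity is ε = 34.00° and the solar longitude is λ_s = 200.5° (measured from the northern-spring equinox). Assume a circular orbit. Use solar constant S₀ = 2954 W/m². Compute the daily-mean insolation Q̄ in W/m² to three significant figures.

Q̄ ≈ 728 W/m²

Solar declination: sin δ = sin ε · sin λ_s = sin 34.00° × sin 200.5° = -0.19583, so δ = -11.293°.
cos H₀ = −tan(+24.0°) tan(-11.293°) = 0.0889, H₀ = 1.4818 rad.
Bracket: H₀ sin φ sin δ + cos φ cos δ sin H₀ = 1.4818×0.40674×-0.19583 + 0.91355×0.98064×0.99604 = -0.118028 + 0.892316 = 0.774288.
Q̄ = (S₀/π) × [bracket] = (2954/π) × 0.774288 = 728.1 W/m².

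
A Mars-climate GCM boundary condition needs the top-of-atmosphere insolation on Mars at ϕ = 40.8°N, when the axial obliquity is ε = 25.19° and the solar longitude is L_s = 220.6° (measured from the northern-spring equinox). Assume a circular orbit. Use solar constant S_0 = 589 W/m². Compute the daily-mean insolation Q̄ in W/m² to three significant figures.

Solar declination: sin δ = sin ε · sin L_s = sin 25.19° × sin 220.6° = -0.27698, so δ = -16.080°.
cos h₀ = −tan(+40.8°) tan(-16.080°) = 0.2488, h₀ = 1.3193 rad.
Bracket: h₀ sin ϕ sin δ + cos ϕ cos δ sin h₀ = 1.3193×0.65342×-0.27698 + 0.75700×0.96087×0.96855 = -0.238773 + 0.704503 = 0.465730.
Q̄ = (S_0/π) × [bracket] = (589/π) × 0.465730 = 87.32 W/m².

Q̄ ≈ 87.3 W/m²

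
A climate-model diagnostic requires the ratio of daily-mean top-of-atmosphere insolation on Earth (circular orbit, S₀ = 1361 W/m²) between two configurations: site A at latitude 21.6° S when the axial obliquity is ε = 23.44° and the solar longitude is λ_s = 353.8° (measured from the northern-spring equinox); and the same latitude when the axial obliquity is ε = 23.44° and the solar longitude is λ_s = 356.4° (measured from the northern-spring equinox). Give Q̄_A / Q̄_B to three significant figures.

Q̄_A / Q̄_B ≈ 1.01

— Configuration A (φ=-21.6°):
Solar declination: sin δ = sin ε · sin λ_s = sin 23.44° × sin 353.8° = -0.04296, so δ = -2.462°.
cos H₀ = −tan(-21.6°) tan(-2.462°) = -0.0170, H₀ = 1.5878 rad.
Bracket: H₀ sin φ sin δ + cos φ cos δ sin H₀ = 1.5878×-0.36812×-0.04296 + 0.92978×0.99908×0.99986 = 0.025110 + 0.928795 = 0.953905.
Q̄ = (S₀/π) × [bracket] = (1361/π) × 0.953905 = 413.25 W/m².
— Configuration B (φ=-21.6°):
Solar declination: sin δ = sin ε · sin λ_s = sin 23.44° × sin 356.4° = -0.02498, so δ = -1.431°.
cos H₀ = −tan(-21.6°) tan(-1.431°) = -0.0099, H₀ = 1.5807 rad.
Bracket: H₀ sin φ sin δ + cos φ cos δ sin H₀ = 1.5807×-0.36812×-0.02498 + 0.92978×0.99969×0.99995 = 0.014536 + 0.929445 = 0.943981.
Q̄ = (S₀/π) × [bracket] = (1361/π) × 0.943981 = 408.95 W/m².
Ratio Q̄_A / Q̄_B = 413.25 / 408.95 = 1.011.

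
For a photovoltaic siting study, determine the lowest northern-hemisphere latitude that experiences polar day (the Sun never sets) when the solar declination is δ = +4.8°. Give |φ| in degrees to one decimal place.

Polar day requires cos H₀ = −tan φ tan δ ≤ −1, i.e. tan φ tan δ ≥ 1.
The boundary is |tan φ| · |tan δ| = 1, so |φ| = 90° − |δ| = 90° − 4.8° = 85.2° in the northern hemisphere.

|φ| = 85.2°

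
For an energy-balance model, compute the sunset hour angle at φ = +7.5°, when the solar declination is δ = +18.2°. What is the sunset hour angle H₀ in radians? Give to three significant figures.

H₀ = 1.61 rad

cos H₀ = −tan φ · tan δ = −tan(+7.5°) × tan(+18.200°) = -0.0433, so H₀ = 1.6141 rad = 92.48°.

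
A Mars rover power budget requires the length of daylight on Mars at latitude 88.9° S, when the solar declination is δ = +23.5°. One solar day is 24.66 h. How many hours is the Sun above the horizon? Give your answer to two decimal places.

0.00 h

cos H₀ = −tan φ · tan δ = 22.6453 ≥ 1, so the Sun never rises (polar night) and H₀ = 0.
Daylight = 2H₀/(2π) × 24.66 h = (0.0000/π) × 24.66 = 0.00 h.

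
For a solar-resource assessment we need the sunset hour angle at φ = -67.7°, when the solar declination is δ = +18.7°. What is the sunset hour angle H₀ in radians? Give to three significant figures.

cos H₀ = −tan φ · tan δ = −tan(-67.7°) × tan(+18.700°) = 0.8253, so H₀ = 0.6001 rad = 34.38°.

H₀ = 0.600 rad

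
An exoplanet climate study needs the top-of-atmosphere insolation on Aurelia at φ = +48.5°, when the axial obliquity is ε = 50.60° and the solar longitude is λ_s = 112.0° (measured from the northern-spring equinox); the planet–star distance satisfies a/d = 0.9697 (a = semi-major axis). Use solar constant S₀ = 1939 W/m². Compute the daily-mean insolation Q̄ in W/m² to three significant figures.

Q̄ ≈ 978 W/m²

Solar declination: sin δ = sin ε · sin λ_s = sin 50.60° × sin 112.0° = 0.71647, so δ = +45.763°.
cos H₀ = −tan(+48.5°) tan(+45.763°) = -1.1608 ≤ −1 ⇒ polar day, H₀ = π.
Bracket: H₀ sin φ sin δ + cos φ cos δ sin H₀ = 3.1416×0.74896×0.71647 + 0.66262×0.69762×0.00000 = 1.685806 + 0.000000 = 1.685806.
Inverse-square distance factor (a/d)² = 0.9697² = 0.940318.
Q̄ = (S₀/π) × 0.940318 × [bracket] = (1939/π) × 0.940318 × 1.685806 = 978.4 W/m².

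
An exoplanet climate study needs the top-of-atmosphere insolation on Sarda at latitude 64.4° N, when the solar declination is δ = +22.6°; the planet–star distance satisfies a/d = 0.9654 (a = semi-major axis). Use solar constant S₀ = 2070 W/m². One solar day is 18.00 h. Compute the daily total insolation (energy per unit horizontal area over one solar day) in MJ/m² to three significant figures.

44.0 MJ/m²

cos H₀ = −tan(+64.4°) tan(+22.600°) = -0.8688, H₀ = 2.6236 rad.
Bracket: H₀ sin φ sin δ + cos φ cos δ sin H₀ = 2.6236×0.90183×0.38430 + 0.43209×0.92321×0.49516 = 0.909270 + 0.197524 = 1.106794.
Inverse-square distance factor (a/d)² = 0.9654² = 0.931997.
Q̄ = (S₀/π) × 0.931997 × [bracket] = (2070/π) × 0.931997 × 1.106794 = 679.68 W/m².
Daily total = Q̄ × 18.00 h × 3600 s/h = 679.68 × 18.00 × 3600 / 10⁶ = 44.04 MJ/m².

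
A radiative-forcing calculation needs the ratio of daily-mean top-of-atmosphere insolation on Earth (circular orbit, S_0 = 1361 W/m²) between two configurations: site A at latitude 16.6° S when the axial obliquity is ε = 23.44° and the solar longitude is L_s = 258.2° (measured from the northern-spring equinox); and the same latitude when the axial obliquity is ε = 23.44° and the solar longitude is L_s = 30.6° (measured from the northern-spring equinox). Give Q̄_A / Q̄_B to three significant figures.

Q̄_A / Q̄_B ≈ 1.25

— Configuration A (ϕ=-16.6°):
Solar declination: sin δ = sin ε · sin L_s = sin 23.44° × sin 258.2° = -0.38938, so δ = -22.916°.
cos h₀ = −tan(-16.6°) tan(-22.916°) = -0.1260, h₀ = 1.6972 rad.
Bracket: h₀ sin ϕ sin δ + cos ϕ cos δ sin h₀ = 1.6972×-0.28569×-0.38938 + 0.95832×0.92108×0.99203 = 0.188800 + 0.875654 = 1.064454.
Q̄ = (S_0/π) × [bracket] = (1361/π) × 1.064454 = 461.14 W/m².
— Configuration B (ϕ=-16.6°):
Solar declination: sin δ = sin ε · sin L_s = sin 23.44° × sin 30.6° = 0.20249, so δ = +11.683°.
cos h₀ = −tan(-16.6°) tan(+11.683°) = 0.0616, h₀ = 1.5091 rad.
Bracket: h₀ sin ϕ sin δ + cos ϕ cos δ sin h₀ = 1.5091×-0.28569×0.20249 + 0.95832×0.97928×0.99810 = -0.087300 + 0.936681 = 0.849381.
Q̄ = (S_0/π) × [bracket] = (1361/π) × 0.849381 = 367.97 W/m².
Ratio Q̄_A / Q̄_B = 461.14 / 367.97 = 1.253.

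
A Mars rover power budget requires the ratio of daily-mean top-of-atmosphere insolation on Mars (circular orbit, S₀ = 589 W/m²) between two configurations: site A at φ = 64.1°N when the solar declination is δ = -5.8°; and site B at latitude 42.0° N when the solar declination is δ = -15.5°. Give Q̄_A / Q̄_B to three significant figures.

Q̄_A / Q̄_B ≈ 0.658

— Configuration A (φ=+64.1°):
cos H₀ = −tan(+64.1°) tan(-5.800°) = 0.2092, H₀ = 1.3601 rad.
Bracket: H₀ sin φ sin δ + cos φ cos δ sin H₀ = 1.3601×0.89956×-0.10106 + 0.43680×0.99488×0.97788 = -0.123646 + 0.424951 = 0.301305.
Q̄ = (S₀/π) × [bracket] = (589/π) × 0.301305 = 56.490 W/m².
— Configuration B (φ=+42.0°):
cos H₀ = −tan(+42.0°) tan(-15.500°) = 0.2497, H₀ = 1.3184 rad.
Bracket: H₀ sin φ sin δ + cos φ cos δ sin H₀ = 1.3184×0.66913×-0.26724 + 0.74314×0.96363×0.96832 = -0.235754 + 0.693426 = 0.457672.
Q̄ = (S₀/π) × [bracket] = (589/π) × 0.457672 = 85.806 W/m².
Ratio Q̄_A / Q̄_B = 56.490 / 85.806 = 0.6583.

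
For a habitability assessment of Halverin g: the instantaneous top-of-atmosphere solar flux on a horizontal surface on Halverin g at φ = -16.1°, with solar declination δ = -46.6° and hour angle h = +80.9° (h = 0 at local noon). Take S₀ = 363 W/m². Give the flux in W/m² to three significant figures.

cos θ_z = sin φ sin δ + cos φ cos δ cos h = 0.201490 + 0.104406 = 0.305896.
Flux = S₀ · cos θ_z = 363 × 0.305896 = 111.0 W/m².

111 W/m²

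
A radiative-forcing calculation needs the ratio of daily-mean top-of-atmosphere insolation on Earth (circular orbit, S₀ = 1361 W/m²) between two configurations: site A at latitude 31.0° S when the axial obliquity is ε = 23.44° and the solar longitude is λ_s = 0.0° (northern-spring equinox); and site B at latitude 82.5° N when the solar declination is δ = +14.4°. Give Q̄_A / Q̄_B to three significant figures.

Q̄_A / Q̄_B ≈ 1.11

— Configuration A (φ=-31.0°):
Solar declination: sin δ = sin ε · sin λ_s = sin 23.44° × sin 0.0° = 0.00000, so δ = +0.000°.
cos H₀ = −tan(-31.0°) tan(+0.000°) = 0.0000, H₀ = 1.5708 rad.
Bracket: H₀ sin φ sin δ + cos φ cos δ sin H₀ = 1.5708×-0.51504×0.00000 + 0.85717×1.00000×1.00000 = -0.000000 + 0.857170 = 0.857170.
Q̄ = (S₀/π) × [bracket] = (1361/π) × 0.857170 = 371.34 W/m².
— Configuration B (φ=+82.5°):
cos H₀ = −tan(+82.5°) tan(+14.400°) = -1.9503 ≤ −1 ⇒ polar day, H₀ = π.
Bracket: H₀ sin φ sin δ + cos φ cos δ sin H₀ = 3.1416×0.99144×0.24869 + 0.13053×0.96858×0.00000 = 0.774597 + 0.000000 = 0.774597.
Q̄ = (S₀/π) × [bracket] = (1361/π) × 0.774597 = 335.57 W/m².
Ratio Q̄_A / Q̄_B = 371.34 / 335.57 = 1.107.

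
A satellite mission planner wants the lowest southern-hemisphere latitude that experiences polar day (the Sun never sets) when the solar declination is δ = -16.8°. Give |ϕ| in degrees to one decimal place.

|ϕ| = 73.2°

Polar day requires cos h₀ = −tan ϕ tan δ ≤ −1, i.e. tan ϕ tan δ ≥ 1.
The boundary is |tan ϕ| · |tan δ| = 1, so |ϕ| = 90° − |δ| = 90° − 16.8° = 73.2° in the southern hemisphere.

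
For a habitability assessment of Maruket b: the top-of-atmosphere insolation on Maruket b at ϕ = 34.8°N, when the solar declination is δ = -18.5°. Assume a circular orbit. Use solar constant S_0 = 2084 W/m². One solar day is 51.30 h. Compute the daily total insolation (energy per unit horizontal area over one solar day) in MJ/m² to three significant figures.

63.1 MJ/m²

cos h₀ = −tan(+34.8°) tan(-18.500°) = 0.2325, h₀ = 1.3361 rad.
Bracket: h₀ sin ϕ sin δ + cos ϕ cos δ sin h₀ = 1.3361×0.57071×-0.31730 + 0.82115×0.94832×0.97258 = -0.241949 + 0.757361 = 0.515412.
Q̄ = (S_0/π) × [bracket] = (2084/π) × 0.515412 = 341.90 W/m².
Daily total = Q̄ × 51.30 h × 3600 s/h = 341.90 × 51.30 × 3600 / 10⁶ = 63.14 MJ/m².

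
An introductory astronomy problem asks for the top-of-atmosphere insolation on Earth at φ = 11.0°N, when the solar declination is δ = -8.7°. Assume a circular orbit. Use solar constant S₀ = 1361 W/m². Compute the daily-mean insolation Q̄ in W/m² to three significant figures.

Q̄ ≈ 401 W/m²

cos H₀ = −tan(+11.0°) tan(-8.700°) = 0.0297, H₀ = 1.5410 rad.
Bracket: H₀ sin φ sin δ + cos φ cos δ sin H₀ = 1.5410×0.19081×-0.15126 + 0.98163×0.98849×0.99956 = -0.044476 + 0.969904 = 0.925428.
Q̄ = (S₀/π) × [bracket] = (1361/π) × 0.925428 = 400.9 W/m².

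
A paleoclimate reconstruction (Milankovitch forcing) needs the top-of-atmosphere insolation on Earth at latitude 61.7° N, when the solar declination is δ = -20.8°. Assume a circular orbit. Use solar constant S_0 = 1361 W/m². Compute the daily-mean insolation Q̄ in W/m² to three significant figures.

cos h₀ = −tan(+61.7°) tan(-20.800°) = 0.7055, h₀ = 0.7877 rad.
Bracket: h₀ sin ϕ sin δ + cos ϕ cos δ sin h₀ = 0.7877×0.88048×-0.35511 + 0.47409×0.93483×0.70873 = -0.246288 + 0.314105 = 0.067817.
Q̄ = (S_0/π) × [bracket] = (1361/π) × 0.067817 = 29.38 W/m².

Q̄ ≈ 29.4 W/m²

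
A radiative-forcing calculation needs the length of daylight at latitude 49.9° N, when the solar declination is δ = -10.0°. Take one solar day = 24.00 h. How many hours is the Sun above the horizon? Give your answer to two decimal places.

cos h₀ = −tan ϕ · tan δ = −tan(+49.9°) × tan(-10.000°) = 0.2094, so h₀ = 1.3598 rad = 77.91°.
Daylight = 2h₀/(2π) × 24.00 h = (1.3598/π) × 24.00 = 10.39 h.

10.39 h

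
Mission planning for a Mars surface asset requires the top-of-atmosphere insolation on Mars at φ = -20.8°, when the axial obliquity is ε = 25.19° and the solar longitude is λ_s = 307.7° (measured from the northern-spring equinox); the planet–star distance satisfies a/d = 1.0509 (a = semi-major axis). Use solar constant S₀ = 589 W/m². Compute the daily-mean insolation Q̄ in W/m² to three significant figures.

Q̄ ≈ 223 W/m²

Solar declination: sin δ = sin ε · sin λ_s = sin 25.19° × sin 307.7° = -0.33676, so δ = -19.680°.
cos H₀ = −tan(-20.8°) tan(-19.680°) = -0.1359, H₀ = 1.7071 rad.
Bracket: H₀ sin φ sin δ + cos φ cos δ sin H₀ = 1.7071×-0.35511×-0.33676 + 0.93483×0.94159×0.99073 = 0.204147 + 0.872067 = 1.076214.
Inverse-square distance factor (a/d)² = 1.0509² = 1.104391.
Q̄ = (S₀/π) × 1.104391 × [bracket] = (589/π) × 1.104391 × 1.076214 = 222.8 W/m².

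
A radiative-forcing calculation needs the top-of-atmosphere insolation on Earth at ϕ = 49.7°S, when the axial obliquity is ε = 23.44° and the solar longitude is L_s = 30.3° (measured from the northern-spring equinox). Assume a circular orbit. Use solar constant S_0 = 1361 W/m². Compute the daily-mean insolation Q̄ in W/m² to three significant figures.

Q̄ ≈ 178 W/m²

Solar declination: sin δ = sin ε · sin L_s = sin 23.44° × sin 30.3° = 0.20070, so δ = +11.578°.
cos h₀ = −tan(-49.7°) tan(+11.578°) = 0.2416, h₀ = 1.3268 rad.
Bracket: h₀ sin ϕ sin δ + cos ϕ cos δ sin h₀ = 1.3268×-0.76267×0.20070 + 0.64679×0.97965×0.97038 = -0.203090 + 0.614860 = 0.411770.
Q̄ = (S_0/π) × [bracket] = (1361/π) × 0.411770 = 178.4 W/m².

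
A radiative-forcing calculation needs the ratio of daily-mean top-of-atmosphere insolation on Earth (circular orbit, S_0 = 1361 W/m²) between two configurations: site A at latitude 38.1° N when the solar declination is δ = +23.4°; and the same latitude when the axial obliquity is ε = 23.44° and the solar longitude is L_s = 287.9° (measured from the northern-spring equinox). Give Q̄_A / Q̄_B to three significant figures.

— Configuration A (ϕ=+38.1°):
cos h₀ = −tan(+38.1°) tan(+23.400°) = -0.3393, h₀ = 1.9170 rad.
Bracket: h₀ sin ϕ sin δ + cos ϕ cos δ sin h₀ = 1.9170×0.61704×0.39715 + 0.78694×0.91775×0.94067 = 0.469775 + 0.679365 = 1.149140.
Q̄ = (S_0/π) × [bracket] = (1361/π) × 1.149140 = 497.83 W/m².
— Configuration B (ϕ=+38.1°):
Solar declination: sin δ = sin ε · sin L_s = sin 23.44° × sin 287.9° = -0.37853, so δ = -22.243°.
cos h₀ = −tan(+38.1°) tan(-22.243°) = 0.3207, h₀ = 1.2444 rad.
Bracket: h₀ sin ϕ sin δ + cos ϕ cos δ sin h₀ = 1.2444×0.61704×-0.37853 + 0.78694×0.92559×0.94719 = -0.290652 + 0.689918 = 0.399266.
Q̄ = (S_0/π) × [bracket] = (1361/π) × 0.399266 = 172.97 W/m².
Ratio Q̄_A / Q̄_B = 497.83 / 172.97 = 2.878.

Q̄_A / Q̄_B ≈ 2.88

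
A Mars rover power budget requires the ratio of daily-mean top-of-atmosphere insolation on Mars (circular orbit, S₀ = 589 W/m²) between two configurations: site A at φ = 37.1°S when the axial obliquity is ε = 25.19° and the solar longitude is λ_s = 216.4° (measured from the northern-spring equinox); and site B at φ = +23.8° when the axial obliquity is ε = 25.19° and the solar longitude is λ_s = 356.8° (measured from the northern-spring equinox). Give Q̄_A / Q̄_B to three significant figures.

Q̄_A / Q̄_B ≈ 1.14

— Configuration A (φ=-37.1°):
Solar declination: sin δ = sin ε · sin λ_s = sin 25.19° × sin 216.4° = -0.25257, so δ = -14.630°.
cos H₀ = −tan(-37.1°) tan(-14.630°) = -0.1974, H₀ = 1.7695 rad.
Bracket: H₀ sin φ sin δ + cos φ cos δ sin H₀ = 1.7695×-0.60321×-0.25257 + 0.79758×0.96758×0.98032 = 0.269588 + 0.756535 = 1.026123.
Q̄ = (S₀/π) × [bracket] = (589/π) × 1.026123 = 192.38 W/m².
— Configuration B (φ=+23.8°):
Solar declination: sin δ = sin ε · sin λ_s = sin 25.19° × sin 356.8° = -0.02376, so δ = -1.361°.
cos H₀ = −tan(+23.8°) tan(-1.361°) = 0.0105, H₀ = 1.5603 rad.
Bracket: H₀ sin φ sin δ + cos φ cos δ sin H₀ = 1.5603×0.40355×-0.02376 + 0.91496×0.99972×0.99995 = -0.014961 + 0.914658 = 0.899697.
Q̄ = (S₀/π) × [bracket] = (589/π) × 0.899697 = 168.68 W/m².
Ratio Q̄_A / Q̄_B = 192.38 / 168.68 = 1.141.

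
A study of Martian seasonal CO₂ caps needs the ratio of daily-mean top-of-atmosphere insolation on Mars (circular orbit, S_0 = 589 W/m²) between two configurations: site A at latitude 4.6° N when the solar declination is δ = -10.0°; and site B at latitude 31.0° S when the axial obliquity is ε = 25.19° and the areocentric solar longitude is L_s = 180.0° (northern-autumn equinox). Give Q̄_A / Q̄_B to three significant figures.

Q̄_A / Q̄_B ≈ 1.12

— Configuration A (ϕ=+4.6°):
cos h₀ = −tan(+4.6°) tan(-10.000°) = 0.0142, h₀ = 1.5566 rad.
Bracket: h₀ sin ϕ sin δ + cos ϕ cos δ sin h₀ = 1.5566×0.08020×-0.17365 + 0.99678×0.98481×0.99990 = -0.021678 + 0.981541 = 0.959863.
Q̄ = (S_0/π) × [bracket] = (589/π) × 0.959863 = 179.96 W/m².
— Configuration B (ϕ=-31.0°):
sin δ = sin 25.19° × sin 180.0° = 0.00000, so δ = +0.000°.
cos h₀ = −tan(-31.0°) tan(+0.000°) = 0.0000, h₀ = 1.5708 rad.
Bracket: h₀ sin ϕ sin δ + cos ϕ cos δ sin h₀ = 1.5708×-0.51504×0.00000 + 0.85717×1.00000×1.00000 = -0.000000 + 0.857170 = 0.857170.
Q̄ = (S_0/π) × [bracket] = (589/π) × 0.857170 = 160.71 W/m².
Ratio Q̄_A / Q̄_B = 179.96 / 160.71 = 1.120.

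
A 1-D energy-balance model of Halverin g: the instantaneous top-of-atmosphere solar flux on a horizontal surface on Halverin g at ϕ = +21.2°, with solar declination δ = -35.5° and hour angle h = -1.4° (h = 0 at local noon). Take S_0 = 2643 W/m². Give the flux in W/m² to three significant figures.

cos θ_z = sin ϕ sin δ + cos ϕ cos δ cos h = -0.209996 + 0.758793 = 0.548797.
Flux = S_0 · cos θ_z = 2643 × 0.548797 = 1450 W/m².

1.45e+03 W/m²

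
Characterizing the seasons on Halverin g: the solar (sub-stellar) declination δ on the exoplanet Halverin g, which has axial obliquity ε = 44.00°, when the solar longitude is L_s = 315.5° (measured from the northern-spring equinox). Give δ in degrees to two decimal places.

δ = -29.14°

sin δ = sin ε · sin L_s = sin 44.00° × sin 315.5° = -0.486892.
δ = arcsin(-0.486892) = -29.14°.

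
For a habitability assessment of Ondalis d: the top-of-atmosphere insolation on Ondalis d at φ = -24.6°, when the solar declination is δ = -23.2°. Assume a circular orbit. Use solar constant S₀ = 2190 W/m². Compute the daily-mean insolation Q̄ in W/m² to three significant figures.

Q̄ ≈ 773 W/m²

cos H₀ = −tan(-24.6°) tan(-23.200°) = -0.1962, H₀ = 1.7683 rad.
Bracket: H₀ sin φ sin δ + cos φ cos δ sin H₀ = 1.7683×-0.41628×-0.39394 + 0.90924×0.91914×0.98056 = 0.289982 + 0.819472 = 1.109454.
Q̄ = (S₀/π) × [bracket] = (2190/π) × 1.109454 = 773.4 W/m².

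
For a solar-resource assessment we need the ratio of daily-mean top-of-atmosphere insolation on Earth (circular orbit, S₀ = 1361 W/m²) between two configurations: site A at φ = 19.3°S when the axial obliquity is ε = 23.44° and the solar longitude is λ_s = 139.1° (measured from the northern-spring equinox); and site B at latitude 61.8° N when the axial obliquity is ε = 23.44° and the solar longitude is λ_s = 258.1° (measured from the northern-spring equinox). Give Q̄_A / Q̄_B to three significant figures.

— Configuration A (φ=-19.3°):
Solar declination: sin δ = sin ε · sin λ_s = sin 23.44° × sin 139.1° = 0.26045, so δ = +15.097°.
cos H₀ = −tan(-19.3°) tan(+15.097°) = 0.0945, H₀ = 1.4762 rad.
Bracket: H₀ sin φ sin δ + cos φ cos δ sin H₀ = 1.4762×-0.33051×0.26045 + 0.94380×0.96549×0.99553 = -0.127073 + 0.907156 = 0.780083.
Q̄ = (S₀/π) × [bracket] = (1361/π) × 0.780083 = 337.95 W/m².
— Configuration B (φ=+61.8°):
Solar declination: sin δ = sin ε · sin λ_s = sin 23.44° × sin 258.1° = -0.38924, so δ = -22.907°.
cos H₀ = −tan(+61.8°) tan(-22.907°) = 0.7881, H₀ = 0.6631 rad.
Bracket: H₀ sin φ sin δ + cos φ cos δ sin H₀ = 0.6631×0.88130×-0.38924 + 0.47255×0.92114×0.61557 = -0.227468 + 0.267948 = 0.040480.
Q̄ = (S₀/π) × [bracket] = (1361/π) × 0.040480 = 17.537 W/m².
Ratio Q̄_A / Q̄_B = 337.95 / 17.537 = 19.27.

Q̄_A / Q̄_B ≈ 19.3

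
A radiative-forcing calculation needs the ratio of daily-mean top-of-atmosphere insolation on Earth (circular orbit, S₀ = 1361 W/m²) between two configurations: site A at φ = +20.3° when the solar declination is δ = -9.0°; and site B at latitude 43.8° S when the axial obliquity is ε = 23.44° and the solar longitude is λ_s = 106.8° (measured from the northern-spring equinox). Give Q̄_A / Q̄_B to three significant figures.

Q̄_A / Q̄_B ≈ 2.75

— Configuration A (φ=+20.3°):
cos H₀ = −tan(+20.3°) tan(-9.000°) = 0.0586, H₀ = 1.5122 rad.
Bracket: H₀ sin φ sin δ + cos φ cos δ sin H₀ = 1.5122×0.34694×-0.15643 + 0.93789×0.98769×0.99828 = -0.082070 + 0.924751 = 0.842681.
Q̄ = (S₀/π) × [bracket] = (1361/π) × 0.842681 = 365.07 W/m².
— Configuration B (φ=-43.8°):
Solar declination: sin δ = sin ε · sin λ_s = sin 23.44° × sin 106.8° = 0.38081, so δ = +22.384°.
cos H₀ = −tan(-43.8°) tan(+22.384°) = 0.3949, H₀ = 1.1648 rad.
Bracket: H₀ sin φ sin δ + cos φ cos δ sin H₀ = 1.1648×-0.69214×0.38081 + 0.72176×0.92465×0.91871 = -0.307011 + 0.613124 = 0.306113.
Q̄ = (S₀/π) × [bracket] = (1361/π) × 0.306113 = 132.61 W/m².
Ratio Q̄_A / Q̄_B = 365.07 / 132.61 = 2.753.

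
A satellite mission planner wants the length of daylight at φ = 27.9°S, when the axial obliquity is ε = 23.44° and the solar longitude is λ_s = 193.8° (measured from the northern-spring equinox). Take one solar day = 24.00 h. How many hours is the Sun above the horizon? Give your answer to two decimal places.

12.39 h

Solar declination: sin δ = sin ε · sin λ_s = sin 23.44° × sin 193.8° = -0.09489, so δ = -5.445°.
cos H₀ = −tan φ · tan δ = −tan(-27.9°) × tan(-5.445°) = -0.0505, so H₀ = 1.6213 rad = 92.89°.
Daylight = 2H₀/(2π) × 24.00 h = (1.6213/π) × 24.00 = 12.39 h.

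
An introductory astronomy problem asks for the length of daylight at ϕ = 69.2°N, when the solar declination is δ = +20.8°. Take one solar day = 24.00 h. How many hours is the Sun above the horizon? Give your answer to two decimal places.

Sunrise equation: cos h₀ = −tan ϕ · tan δ = -1.0000 ≤ −1, so the Sun never sets (polar day) and h₀ = π.
Daylight = 2h₀/(2π) × 24.00 h = (3.1416/π) × 24.00 = 24.00 h.

24.00 h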